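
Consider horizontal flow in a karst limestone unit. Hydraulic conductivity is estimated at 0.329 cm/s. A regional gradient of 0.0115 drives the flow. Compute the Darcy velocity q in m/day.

3.27

Convert K: 0.329 cm/s × 864 = 284.3 m/day.
Hydraulic gradient i = 0.0115.
Specific discharge q = K · i = 284.3 × 0.01150 = 3.269 m/day.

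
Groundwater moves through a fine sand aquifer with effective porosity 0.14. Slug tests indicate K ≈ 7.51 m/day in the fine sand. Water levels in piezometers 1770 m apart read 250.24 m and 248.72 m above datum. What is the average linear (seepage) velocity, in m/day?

Hydraulic gradient i = (250.24 − 248.72) / 1770 = 1.52 / 1770 = 0.0008588.
Darcy flux q = K · i = 7.510 × 0.0008588 = 0.006449 m/day.
Seepage velocity v = q / n_e = 0.006449 / 0.14 = 0.04607 m/day.

0.0461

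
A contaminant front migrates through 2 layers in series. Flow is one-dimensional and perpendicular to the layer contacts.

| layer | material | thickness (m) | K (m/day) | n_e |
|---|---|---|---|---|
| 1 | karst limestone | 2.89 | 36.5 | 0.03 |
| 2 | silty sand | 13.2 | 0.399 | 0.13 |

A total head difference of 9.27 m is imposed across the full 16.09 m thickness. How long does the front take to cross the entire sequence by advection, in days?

6.45

With flow normal to the layers, continuity requires the same specific discharge q through every layer.
Σ(b_i/K_i) = 2.89/36.5 + 13.2/0.399 = 33.16 d.
q = Δh / Σ(b_i/K_i) = 9.27 / 33.16 = 0.2795 m/day.
In each layer the seepage velocity is v_i = q/n_i, so the layer transit time is t_i = b_i·n_i / q:
  layer 1 (karst limestone): t_1 = 2.89 × 0.03 / 0.2795 = 0.3102 d
  layer 2 (silty sand): t_2 = 13.2 × 0.13 / 0.2795 = 6.139 d
Total t = Σ t_i = 6.449 days.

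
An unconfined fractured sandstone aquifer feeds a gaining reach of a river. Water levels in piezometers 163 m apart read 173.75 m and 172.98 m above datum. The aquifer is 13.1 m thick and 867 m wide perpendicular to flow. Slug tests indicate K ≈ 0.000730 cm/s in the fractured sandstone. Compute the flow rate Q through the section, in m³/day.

33.8

Convert K: 0.000730 cm/s × 864 = 0.6307 m/day.
Cross-sectional area A = 867 × 13.1 = 11358 m².
Hydraulic gradient i = (173.75 − 172.98) / 163 = 0.77 / 163 = 0.004724.
Darcy's law: Q = K · A · i = 0.6307 × 11358 × 0.004724 = 33.84 m³/day.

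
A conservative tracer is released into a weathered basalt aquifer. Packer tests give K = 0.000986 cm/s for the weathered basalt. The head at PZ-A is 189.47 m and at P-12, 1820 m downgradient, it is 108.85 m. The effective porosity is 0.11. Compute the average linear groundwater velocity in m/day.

Convert K: 0.000986 cm/s × 864 = 0.8519 m/day.
Hydraulic gradient i = (189.47 − 108.85) / 1820 = 80.62 / 1820 = 0.04430.
Darcy flux q = K · i = 0.8519 × 0.04430 = 0.03774 m/day.
Seepage velocity v = q / n_e = 0.03774 / 0.11 = 0.3431 m/day.

0.343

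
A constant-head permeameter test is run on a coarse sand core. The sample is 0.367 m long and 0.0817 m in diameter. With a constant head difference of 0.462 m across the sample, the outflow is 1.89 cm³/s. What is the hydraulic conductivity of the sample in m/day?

24.7

Cross-sectional area A = π·(d/2)² = π × (0.0817/2)² = 0.005242 m².
Convert discharge: 1.89 cm³/s = 1.890e-06 m³/s.
Darcy's law rearranged: K = Q·L / (A·Δh) = 1.890e-06 × 0.367 / (0.005242 × 0.462) = 0.0002864 m/s = 24.74 m/day.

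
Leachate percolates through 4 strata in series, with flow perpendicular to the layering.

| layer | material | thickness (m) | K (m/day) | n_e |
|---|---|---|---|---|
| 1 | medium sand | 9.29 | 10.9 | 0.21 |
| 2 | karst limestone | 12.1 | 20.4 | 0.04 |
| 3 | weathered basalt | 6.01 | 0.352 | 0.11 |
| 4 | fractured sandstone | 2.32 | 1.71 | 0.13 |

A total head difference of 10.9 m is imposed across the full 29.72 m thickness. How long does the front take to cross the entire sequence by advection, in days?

With flow normal to the layers, continuity requires the same specific discharge q through every layer.
Σ(b_i/K_i) = 9.29/10.9 + 12.1/20.4 + 6.01/0.352 + 2.32/1.71 = 19.88 d.
q = Δh / Σ(b_i/K_i) = 10.9 / 19.88 = 0.5484 m/day.
In each layer the seepage velocity is v_i = q/n_i, so the layer transit time is t_i = b_i·n_i / q:
  layer 1 (medium sand): t_1 = 9.29 × 0.21 / 0.5484 = 3.557 d
  layer 2 (karst limestone): t_2 = 12.1 × 0.04 / 0.5484 = 0.8826 d
  layer 3 (weathered basalt): t_3 = 6.01 × 0.11 / 0.5484 = 1.206 d
  layer 4 (fractured sandstone): t_4 = 2.32 × 0.13 / 0.5484 = 0.5500 d
Total t = Σ t_i = 6.195 days.

6.20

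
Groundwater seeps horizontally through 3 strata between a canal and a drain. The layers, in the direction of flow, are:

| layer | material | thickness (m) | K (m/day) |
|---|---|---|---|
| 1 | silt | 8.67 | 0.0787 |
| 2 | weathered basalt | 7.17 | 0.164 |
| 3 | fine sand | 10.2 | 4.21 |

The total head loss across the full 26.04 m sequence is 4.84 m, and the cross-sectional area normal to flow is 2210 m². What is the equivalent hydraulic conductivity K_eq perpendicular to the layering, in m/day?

Flow is perpendicular to layering, so the layers act in series and the equivalent K is the thickness-weighted harmonic mean.
Total thickness L = 8.67 + 7.17 + 10.2 = 26.04 m.
Σ(b_i/K_i) = 8.67/0.0787 + 7.17/0.164 + 10.2/4.21 = 156.3 d.
K_eq = L / Σ(b_i/K_i) = 26.04 / 156.3 = 0.1666 m/day.

0.167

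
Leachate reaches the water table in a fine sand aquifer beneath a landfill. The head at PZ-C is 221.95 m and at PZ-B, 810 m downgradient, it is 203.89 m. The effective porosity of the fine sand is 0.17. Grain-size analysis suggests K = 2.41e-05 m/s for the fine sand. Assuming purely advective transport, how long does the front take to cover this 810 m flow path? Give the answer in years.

8.12

Convert K: 2.41e-05 m/s × 86400 = 2.082 m/day.
Hydraulic gradient i = (221.95 − 203.89) / 810 = 18.06 / 810 = 0.02230.
Darcy flux q = K · i = 2.082 × 0.02230 = 0.04643 m/day.
Seepage velocity v = q / n_e = 0.04643 / 0.17 = 0.2731 m/day.
Travel time t = L / v = 810 / 0.2731 = 2966 days = 8.120 years.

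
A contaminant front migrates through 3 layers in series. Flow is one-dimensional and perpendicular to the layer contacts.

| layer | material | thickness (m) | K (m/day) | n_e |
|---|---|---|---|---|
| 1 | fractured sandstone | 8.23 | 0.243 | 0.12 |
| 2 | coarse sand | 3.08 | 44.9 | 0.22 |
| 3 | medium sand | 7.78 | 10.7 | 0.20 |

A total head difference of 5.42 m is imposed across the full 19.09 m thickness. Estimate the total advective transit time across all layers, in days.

With flow normal to the layers, continuity requires the same specific discharge q through every layer.
Σ(b_i/K_i) = 8.23/0.243 + 3.08/44.9 + 7.78/10.7 = 34.66 d.
q = Δh / Σ(b_i/K_i) = 5.42 / 34.66 = 0.1564 m/day.
In each layer the seepage velocity is v_i = q/n_i, so the layer transit time is t_i = b_i·n_i / q:
  layer 1 (fractured sandstone): t_1 = 8.23 × 0.12 / 0.1564 = 6.316 d
  layer 2 (coarse sand): t_2 = 3.08 × 0.22 / 0.1564 = 4.334 d
  layer 3 (medium sand): t_3 = 7.78 × 0.20 / 0.1564 = 9.952 d
Total t = Σ t_i = 20.60 days.

20.6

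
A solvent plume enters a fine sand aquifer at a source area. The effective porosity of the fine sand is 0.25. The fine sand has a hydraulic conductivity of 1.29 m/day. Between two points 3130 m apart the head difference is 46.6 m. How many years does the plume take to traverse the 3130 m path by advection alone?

112

Hydraulic gradient i = Δh / L = 46.6 / 3130 = 0.01489.
Darcy flux q = K · i = 1.290 × 0.01489 = 0.01921 m/day.
Seepage velocity v = q / n_e = 0.01921 / 0.25 = 0.07682 m/day.
Travel time t = L / v = 3130 / 0.07682 = 40743 days = 111.5 years.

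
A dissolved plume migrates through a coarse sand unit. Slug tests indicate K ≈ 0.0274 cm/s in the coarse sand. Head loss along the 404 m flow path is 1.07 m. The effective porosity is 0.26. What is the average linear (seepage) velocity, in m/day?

0.241

Convert K: 0.0274 cm/s × 864 = 23.67 m/day.
Hydraulic gradient i = Δh / L = 1.07 / 404 = 0.002649.
Darcy flux q = K · i = 23.67 × 0.002649 = 0.06270 m/day.
Seepage velocity v = q / n_e = 0.06270 / 0.26 = 0.2412 m/day.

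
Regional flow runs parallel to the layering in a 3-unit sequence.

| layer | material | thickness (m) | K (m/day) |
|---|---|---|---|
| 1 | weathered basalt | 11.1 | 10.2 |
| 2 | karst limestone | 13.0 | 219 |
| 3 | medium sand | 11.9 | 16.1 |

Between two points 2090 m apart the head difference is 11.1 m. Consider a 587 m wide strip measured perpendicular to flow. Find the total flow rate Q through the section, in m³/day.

Flow is parallel to layering, so each bed carries its own Darcy discharge and the transmissivities add.
Σ(K_i·b_i) = 10.2×11.1 + 219×13.0 + 16.1×11.9 = 3152 m²/day.
Hydraulic gradient i = Δh / L = 11.1 / 2090 = 0.005311.
Q = Σ(K_i·b_i) · W · i = 3152 × 587 × 0.005311 = 9826 m³/day.

9830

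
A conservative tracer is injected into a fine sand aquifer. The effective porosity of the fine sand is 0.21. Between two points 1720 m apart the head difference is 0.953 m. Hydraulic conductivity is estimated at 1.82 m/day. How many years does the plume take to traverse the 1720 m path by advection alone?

Hydraulic gradient i = Δh / L = 0.953 / 1720 = 0.0005541.
Darcy flux q = K · i = 1.820 × 0.0005541 = 0.001008 m/day.
Seepage velocity v = q / n_e = 0.001008 / 0.21 = 0.004802 m/day.
Travel time t = L / v = 1720 / 0.004802 = 3.582e+05 days = 980.7 years.

981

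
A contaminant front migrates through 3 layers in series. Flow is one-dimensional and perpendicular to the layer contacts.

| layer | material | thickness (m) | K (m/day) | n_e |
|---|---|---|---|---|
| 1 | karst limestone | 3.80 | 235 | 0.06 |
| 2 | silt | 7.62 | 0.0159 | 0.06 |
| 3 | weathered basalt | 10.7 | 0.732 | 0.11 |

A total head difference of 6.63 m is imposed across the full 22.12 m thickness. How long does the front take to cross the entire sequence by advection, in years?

With flow normal to the layers, continuity requires the same specific discharge q through every layer.
Σ(b_i/K_i) = 3.80/235 + 7.62/0.0159 + 10.7/0.732 = 493.9 d.
q = Δh / Σ(b_i/K_i) = 6.63 / 493.9 = 0.01342 m/day.
In each layer the seepage velocity is v_i = q/n_i, so the layer transit time is t_i = b_i·n_i / q:
  layer 1 (karst limestone): t_1 = 3.80 × 0.06 / 0.01342 = 16.98 d
  layer 2 (silt): t_2 = 7.62 × 0.06 / 0.01342 = 34.06 d
  layer 3 (weathered basalt): t_3 = 10.7 × 0.11 / 0.01342 = 87.68 d
Total t = Σ t_i = 138.7 days = 0.3798 years.

0.380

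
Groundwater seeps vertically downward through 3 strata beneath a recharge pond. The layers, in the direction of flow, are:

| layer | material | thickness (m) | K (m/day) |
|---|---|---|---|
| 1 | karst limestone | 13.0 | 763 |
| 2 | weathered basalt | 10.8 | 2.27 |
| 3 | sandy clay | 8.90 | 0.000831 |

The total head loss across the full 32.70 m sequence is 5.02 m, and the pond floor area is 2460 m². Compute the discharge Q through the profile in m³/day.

Flow is perpendicular to layering, so the layers act in series and the equivalent K is the thickness-weighted harmonic mean.
Total thickness L = 13.0 + 10.8 + 8.90 = 32.70 m.
Σ(b_i/K_i) = 13.0/763 + 10.8/2.27 + 8.90/0.000831 = 10715 d.
K_eq = L / Σ(b_i/K_i) = 32.70 / 10715 = 0.003052 m/day.
Q = K_eq · A · (Δh/L) = 0.003052 × 2460 × (5.02/32.70) = 1.153 m³/day.

1.15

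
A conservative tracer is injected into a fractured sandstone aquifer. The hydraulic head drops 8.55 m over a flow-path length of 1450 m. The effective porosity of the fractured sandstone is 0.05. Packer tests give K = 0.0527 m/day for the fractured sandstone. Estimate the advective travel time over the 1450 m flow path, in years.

Hydraulic gradient i = Δh / L = 8.55 / 1450 = 0.005897.
Darcy flux q = K · i = 0.05270 × 0.005897 = 0.0003107 m/day.
Seepage velocity v = q / n_e = 0.0003107 / 0.05 = 0.006215 m/day.
Travel time t = L / v = 1450 / 0.006215 = 2.333e+05 days = 638.8 years.

639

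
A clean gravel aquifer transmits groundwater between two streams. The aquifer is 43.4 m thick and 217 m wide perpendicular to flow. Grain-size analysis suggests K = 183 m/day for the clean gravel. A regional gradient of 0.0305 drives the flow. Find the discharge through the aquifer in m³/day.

Cross-sectional area A = 217 × 43.4 = 9418 m².
Hydraulic gradient i = 0.0305.
Darcy's law: Q = K · A · i = 183.0 × 9418 × 0.03050 = 52565 m³/day.

52600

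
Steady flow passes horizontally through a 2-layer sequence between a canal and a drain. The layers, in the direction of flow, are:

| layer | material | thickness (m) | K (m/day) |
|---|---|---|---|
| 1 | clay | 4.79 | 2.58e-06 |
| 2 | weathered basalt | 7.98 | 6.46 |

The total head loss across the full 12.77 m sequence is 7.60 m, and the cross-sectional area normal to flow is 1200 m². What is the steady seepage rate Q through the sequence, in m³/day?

Flow is perpendicular to layering, so the layers act in series and the equivalent K is the thickness-weighted harmonic mean.
Total thickness L = 4.79 + 7.98 = 12.77 m.
Σ(b_i/K_i) = 4.79/2.58e-06 + 7.98/6.46 = 1.857e+06 d.
K_eq = L / Σ(b_i/K_i) = 12.77 / 1.857e+06 = 6.878e-06 m/day.
Q = K_eq · A · (Δh/L) = 6.878e-06 × 1200 × (7.60/12.77) = 0.004912 m³/day.

0.00491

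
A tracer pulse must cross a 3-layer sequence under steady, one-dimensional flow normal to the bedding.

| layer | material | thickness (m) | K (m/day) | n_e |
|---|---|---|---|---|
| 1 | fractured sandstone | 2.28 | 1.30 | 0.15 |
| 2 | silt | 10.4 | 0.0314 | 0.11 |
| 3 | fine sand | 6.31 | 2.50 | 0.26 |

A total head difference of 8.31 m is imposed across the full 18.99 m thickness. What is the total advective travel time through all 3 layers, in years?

0.346

With flow normal to the layers, continuity requires the same specific discharge q through every layer.
Σ(b_i/K_i) = 2.28/1.30 + 10.4/0.0314 + 6.31/2.50 = 335.5 d.
q = Δh / Σ(b_i/K_i) = 8.31 / 335.5 = 0.02477 m/day.
In each layer the seepage velocity is v_i = q/n_i, so the layer transit time is t_i = b_i·n_i / q:
  layer 1 (fractured sandstone): t_1 = 2.28 × 0.15 / 0.02477 = 13.81 d
  layer 2 (silt): t_2 = 10.4 × 0.11 / 0.02477 = 46.19 d
  layer 3 (fine sand): t_3 = 6.31 × 0.26 / 0.02477 = 66.23 d
Total t = Σ t_i = 126.2 days = 0.3456 years.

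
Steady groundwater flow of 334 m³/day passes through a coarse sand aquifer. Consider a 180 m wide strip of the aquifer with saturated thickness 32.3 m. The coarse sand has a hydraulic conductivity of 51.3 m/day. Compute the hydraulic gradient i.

0.00112

Cross-sectional area A = 180 × 32.3 = 5814 m².
From Q = K·A·i, i = Q / (K·A) = 334 / (51.30 × 5814) = 0.001120.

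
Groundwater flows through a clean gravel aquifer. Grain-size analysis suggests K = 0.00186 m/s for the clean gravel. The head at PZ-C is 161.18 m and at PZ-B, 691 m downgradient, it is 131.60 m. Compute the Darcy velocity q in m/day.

Convert K: 0.00186 m/s × 86400 = 160.7 m/day.
Hydraulic gradient i = (161.18 − 131.60) / 691 = 29.58 / 691 = 0.04281.
Specific discharge q = K · i = 160.7 × 0.04281 = 6.879 m/day.

6.88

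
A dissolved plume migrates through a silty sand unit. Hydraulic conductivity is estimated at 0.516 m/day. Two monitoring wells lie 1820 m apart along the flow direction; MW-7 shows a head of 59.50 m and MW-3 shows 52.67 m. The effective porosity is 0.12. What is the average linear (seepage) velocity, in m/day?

0.0161

Hydraulic gradient i = (59.50 − 52.67) / 1820 = 6.83 / 1820 = 0.003753.
Darcy flux q = K · i = 0.5160 × 0.003753 = 0.001936 m/day.
Seepage velocity v = q / n_e = 0.001936 / 0.12 = 0.01614 m/day.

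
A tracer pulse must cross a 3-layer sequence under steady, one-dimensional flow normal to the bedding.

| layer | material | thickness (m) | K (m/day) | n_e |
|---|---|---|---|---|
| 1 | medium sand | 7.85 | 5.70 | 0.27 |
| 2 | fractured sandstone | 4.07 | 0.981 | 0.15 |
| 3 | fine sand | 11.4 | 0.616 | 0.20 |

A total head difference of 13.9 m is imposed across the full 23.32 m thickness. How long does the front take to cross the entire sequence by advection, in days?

8.66

With flow normal to the layers, continuity requires the same specific discharge q through every layer.
Σ(b_i/K_i) = 7.85/5.70 + 4.07/0.981 + 11.4/0.616 = 24.03 d.
q = Δh / Σ(b_i/K_i) = 13.9 / 24.03 = 0.5784 m/day.
In each layer the seepage velocity is v_i = q/n_i, so the layer transit time is t_i = b_i·n_i / q:
  layer 1 (medium sand): t_1 = 7.85 × 0.27 / 0.5784 = 3.665 d
  layer 2 (fractured sandstone): t_2 = 4.07 × 0.15 / 0.5784 = 1.056 d
  layer 3 (fine sand): t_3 = 11.4 × 0.20 / 0.5784 = 3.942 d
Total t = Σ t_i = 8.662 days.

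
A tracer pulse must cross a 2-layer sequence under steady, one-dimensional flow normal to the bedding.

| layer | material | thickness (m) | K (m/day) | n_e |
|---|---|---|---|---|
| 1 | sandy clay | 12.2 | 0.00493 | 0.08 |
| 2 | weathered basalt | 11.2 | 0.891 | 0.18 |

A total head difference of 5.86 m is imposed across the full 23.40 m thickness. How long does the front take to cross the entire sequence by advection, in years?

With flow normal to the layers, continuity requires the same specific discharge q through every layer.
Σ(b_i/K_i) = 12.2/0.00493 + 11.2/0.891 = 2487 d.
q = Δh / Σ(b_i/K_i) = 5.86 / 2487 = 0.002356 m/day.
In each layer the seepage velocity is v_i = q/n_i, so the layer transit time is t_i = b_i·n_i / q:
  layer 1 (sandy clay): t_1 = 12.2 × 0.08 / 0.002356 = 414.3 d
  layer 2 (weathered basalt): t_2 = 11.2 × 0.18 / 0.002356 = 855.7 d
Total t = Σ t_i = 1270 days = 3.477 years.

3.48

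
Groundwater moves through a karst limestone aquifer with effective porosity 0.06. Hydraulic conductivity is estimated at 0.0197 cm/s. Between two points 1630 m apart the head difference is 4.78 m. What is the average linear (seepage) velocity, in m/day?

Convert K: 0.0197 cm/s × 864 = 17.02 m/day.
Hydraulic gradient i = Δh / L = 4.78 / 1630 = 0.002933.
Darcy flux q = K · i = 17.02 × 0.002933 = 0.04991 m/day.
Seepage velocity v = q / n_e = 0.04991 / 0.06 = 0.8319 m/day.

0.832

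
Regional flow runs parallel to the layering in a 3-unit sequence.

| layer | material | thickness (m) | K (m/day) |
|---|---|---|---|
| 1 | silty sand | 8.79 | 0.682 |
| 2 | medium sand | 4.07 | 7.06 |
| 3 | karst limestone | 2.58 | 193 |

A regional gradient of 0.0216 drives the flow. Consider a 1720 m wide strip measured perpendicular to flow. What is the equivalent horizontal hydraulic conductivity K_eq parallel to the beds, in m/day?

34.5

Flow is parallel to layering, so each bed carries its own Darcy discharge and the transmissivities add.
Σ(K_i·b_i) = 0.682×8.79 + 7.06×4.07 + 193×2.58 = 532.7 m²/day.
Total thickness b = 15.44 m, so K_eq = Σ(K_i·b_i)/b = 34.50 m/day.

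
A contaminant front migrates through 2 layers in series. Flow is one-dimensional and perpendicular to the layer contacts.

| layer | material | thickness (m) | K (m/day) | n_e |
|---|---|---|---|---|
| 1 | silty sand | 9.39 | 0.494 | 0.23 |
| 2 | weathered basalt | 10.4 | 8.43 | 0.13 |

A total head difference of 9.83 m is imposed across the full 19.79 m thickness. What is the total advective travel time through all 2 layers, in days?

With flow normal to the layers, continuity requires the same specific discharge q through every layer.
Σ(b_i/K_i) = 9.39/0.494 + 10.4/8.43 = 20.24 d.
q = Δh / Σ(b_i/K_i) = 9.83 / 20.24 = 0.4856 m/day.
In each layer the seepage velocity is v_i = q/n_i, so the layer transit time is t_i = b_i·n_i / q:
  layer 1 (silty sand): t_1 = 9.39 × 0.23 / 0.4856 = 4.447 d
  layer 2 (weathered basalt): t_2 = 10.4 × 0.13 / 0.4856 = 2.784 d
Total t = Σ t_i = 7.231 days.

7.23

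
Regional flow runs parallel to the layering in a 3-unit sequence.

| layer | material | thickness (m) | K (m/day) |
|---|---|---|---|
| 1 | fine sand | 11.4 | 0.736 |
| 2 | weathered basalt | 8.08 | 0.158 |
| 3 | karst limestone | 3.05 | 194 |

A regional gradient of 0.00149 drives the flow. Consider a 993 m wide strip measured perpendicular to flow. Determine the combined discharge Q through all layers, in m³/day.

Flow is parallel to layering, so each bed carries its own Darcy discharge and the transmissivities add.
Σ(K_i·b_i) = 0.736×11.4 + 0.158×8.08 + 194×3.05 = 601.4 m²/day.
Hydraulic gradient i = 0.00149.
Q = Σ(K_i·b_i) · W · i = 601.4 × 993 × 0.001490 = 889.8 m³/day.

890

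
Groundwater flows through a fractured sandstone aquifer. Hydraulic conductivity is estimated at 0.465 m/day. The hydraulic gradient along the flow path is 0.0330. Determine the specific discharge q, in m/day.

0.0153

Hydraulic gradient i = 0.0330.
Specific discharge q = K · i = 0.4650 × 0.03300 = 0.01535 m/day.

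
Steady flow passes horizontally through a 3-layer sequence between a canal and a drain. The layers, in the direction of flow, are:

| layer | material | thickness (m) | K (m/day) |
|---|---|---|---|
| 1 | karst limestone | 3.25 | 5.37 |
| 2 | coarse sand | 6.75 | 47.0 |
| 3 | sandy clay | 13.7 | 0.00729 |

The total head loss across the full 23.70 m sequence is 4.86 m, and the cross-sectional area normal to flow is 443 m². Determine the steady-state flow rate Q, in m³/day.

1.15

Flow is perpendicular to layering, so the layers act in series and the equivalent K is the thickness-weighted harmonic mean.
Total thickness L = 3.25 + 6.75 + 13.7 = 23.70 m.
Σ(b_i/K_i) = 3.25/5.37 + 6.75/47.0 + 13.7/0.00729 = 1880 d.
K_eq = L / Σ(b_i/K_i) = 23.70 / 1880 = 0.01261 m/day.
Q = K_eq · A · (Δh/L) = 0.01261 × 443 × (4.86/23.70) = 1.145 m³/day.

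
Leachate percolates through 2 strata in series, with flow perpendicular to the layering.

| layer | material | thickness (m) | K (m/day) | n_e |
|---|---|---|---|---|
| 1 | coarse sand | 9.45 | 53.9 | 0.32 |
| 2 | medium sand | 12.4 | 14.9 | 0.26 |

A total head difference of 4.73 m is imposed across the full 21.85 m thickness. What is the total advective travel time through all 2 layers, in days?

With flow normal to the layers, continuity requires the same specific discharge q through every layer.
Σ(b_i/K_i) = 9.45/53.9 + 12.4/14.9 = 1.008 d.
q = Δh / Σ(b_i/K_i) = 4.73 / 1.008 = 4.695 m/day.
In each layer the seepage velocity is v_i = q/n_i, so the layer transit time is t_i = b_i·n_i / q:
  layer 1 (coarse sand): t_1 = 9.45 × 0.32 / 4.695 = 0.6441 d
  layer 2 (medium sand): t_2 = 12.4 × 0.26 / 4.695 = 0.6867 d
Total t = Σ t_i = 1.331 days.

1.33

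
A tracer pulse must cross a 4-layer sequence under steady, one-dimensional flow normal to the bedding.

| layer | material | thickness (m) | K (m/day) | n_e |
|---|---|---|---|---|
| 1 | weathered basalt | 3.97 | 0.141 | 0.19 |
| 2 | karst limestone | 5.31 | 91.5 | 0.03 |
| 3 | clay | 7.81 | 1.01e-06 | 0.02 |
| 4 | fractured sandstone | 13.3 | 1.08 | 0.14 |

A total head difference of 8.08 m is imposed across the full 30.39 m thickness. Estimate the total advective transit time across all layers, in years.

7680

With flow normal to the layers, continuity requires the same specific discharge q through every layer.
Σ(b_i/K_i) = 3.97/0.141 + 5.31/91.5 + 7.81/1.01e-06 + 13.3/1.08 = 7.733e+06 d.
q = Δh / Σ(b_i/K_i) = 8.08 / 7.733e+06 = 1.045e-06 m/day.
In each layer the seepage velocity is v_i = q/n_i, so the layer transit time is t_i = b_i·n_i / q:
  layer 1 (weathered basalt): t_1 = 3.97 × 0.19 / 1.045e-06 = 7.219e+05 d
  layer 2 (karst limestone): t_2 = 5.31 × 0.03 / 1.045e-06 = 1.525e+05 d
  layer 3 (clay): t_3 = 7.81 × 0.02 / 1.045e-06 = 1.495e+05 d
  layer 4 (fractured sandstone): t_4 = 13.3 × 0.14 / 1.045e-06 = 1.782e+06 d
Total t = Σ t_i = 2.806e+06 days = 7682 years.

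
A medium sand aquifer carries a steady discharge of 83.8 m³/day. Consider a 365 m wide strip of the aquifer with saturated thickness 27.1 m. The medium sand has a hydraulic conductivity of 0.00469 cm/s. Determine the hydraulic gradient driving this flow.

Convert K: 0.00469 cm/s × 864 = 4.052 m/day.
Cross-sectional area A = 365 × 27.1 = 9892 m².
From Q = K·A·i, i = Q / (K·A) = 83.8 / (4.052 × 9892) = 0.002091.

0.00209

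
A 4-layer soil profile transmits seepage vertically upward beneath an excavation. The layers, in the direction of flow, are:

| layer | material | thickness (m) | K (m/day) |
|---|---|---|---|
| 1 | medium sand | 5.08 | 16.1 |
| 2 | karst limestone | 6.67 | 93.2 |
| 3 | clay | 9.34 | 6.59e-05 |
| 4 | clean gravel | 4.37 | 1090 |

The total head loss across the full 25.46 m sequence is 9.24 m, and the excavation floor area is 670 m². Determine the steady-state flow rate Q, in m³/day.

Flow is perpendicular to layering, so the layers act in series and the equivalent K is the thickness-weighted harmonic mean.
Total thickness L = 5.08 + 6.67 + 9.34 + 4.37 = 25.46 m.
Σ(b_i/K_i) = 5.08/16.1 + 6.67/93.2 + 9.34/6.59e-05 + 4.37/1090 = 1.417e+05 d.
K_eq = L / Σ(b_i/K_i) = 25.46 / 1.417e+05 = 0.0001796 m/day.
Q = K_eq · A · (Δh/L) = 0.0001796 × 670 × (9.24/25.46) = 0.04368 m³/day.

0.0437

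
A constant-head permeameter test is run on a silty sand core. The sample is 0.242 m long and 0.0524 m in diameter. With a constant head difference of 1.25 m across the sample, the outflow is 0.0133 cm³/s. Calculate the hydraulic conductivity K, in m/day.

Cross-sectional area A = π·(d/2)² = π × (0.0524/2)² = 0.002157 m².
Convert discharge: 0.0133 cm³/s = 1.330e-08 m³/s.
Darcy's law rearranged: K = Q·L / (A·Δh) = 1.330e-08 × 0.242 / (0.002157 × 1.25) = 1.194e-06 m/s = 0.1032 m/day.

0.103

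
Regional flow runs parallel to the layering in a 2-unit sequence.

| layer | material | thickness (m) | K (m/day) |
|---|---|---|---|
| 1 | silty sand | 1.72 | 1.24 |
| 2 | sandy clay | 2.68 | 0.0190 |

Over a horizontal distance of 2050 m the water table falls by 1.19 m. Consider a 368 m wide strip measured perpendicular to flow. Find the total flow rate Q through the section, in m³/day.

Flow is parallel to layering, so each bed carries its own Darcy discharge and the transmissivities add.
Σ(K_i·b_i) = 1.24×1.72 + 0.0190×2.68 = 2.184 m²/day.
Hydraulic gradient i = Δh / L = 1.19 / 2050 = 0.0005805.
Q = Σ(K_i·b_i) · W · i = 2.184 × 368 × 0.0005805 = 0.4665 m³/day.

0.466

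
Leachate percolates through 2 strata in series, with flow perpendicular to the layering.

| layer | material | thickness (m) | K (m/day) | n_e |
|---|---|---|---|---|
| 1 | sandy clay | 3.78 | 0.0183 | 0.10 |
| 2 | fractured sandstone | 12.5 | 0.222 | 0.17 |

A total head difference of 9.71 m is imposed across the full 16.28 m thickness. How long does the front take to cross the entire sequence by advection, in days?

With flow normal to the layers, continuity requires the same specific discharge q through every layer.
Σ(b_i/K_i) = 3.78/0.0183 + 12.5/0.222 = 262.9 d.
q = Δh / Σ(b_i/K_i) = 9.71 / 262.9 = 0.03694 m/day.
In each layer the seepage velocity is v_i = q/n_i, so the layer transit time is t_i = b_i·n_i / q:
  layer 1 (sandy clay): t_1 = 3.78 × 0.10 / 0.03694 = 10.23 d
  layer 2 (fractured sandstone): t_2 = 12.5 × 0.17 / 0.03694 = 57.53 d
Total t = Σ t_i = 67.76 days.

67.8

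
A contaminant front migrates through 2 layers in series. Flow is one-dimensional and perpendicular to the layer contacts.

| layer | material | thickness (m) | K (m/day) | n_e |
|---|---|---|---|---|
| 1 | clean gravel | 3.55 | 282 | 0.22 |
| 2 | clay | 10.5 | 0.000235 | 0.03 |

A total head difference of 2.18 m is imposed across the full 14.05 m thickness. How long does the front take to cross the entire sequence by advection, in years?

61.5

With flow normal to the layers, continuity requires the same specific discharge q through every layer.
Σ(b_i/K_i) = 3.55/282 + 10.5/0.000235 = 44681 d.
q = Δh / Σ(b_i/K_i) = 2.18 / 44681 = 4.879e-05 m/day.
In each layer the seepage velocity is v_i = q/n_i, so the layer transit time is t_i = b_i·n_i / q:
  layer 1 (clean gravel): t_1 = 3.55 × 0.22 / 4.879e-05 = 16007 d
  layer 2 (clay): t_2 = 10.5 × 0.03 / 4.879e-05 = 6456 d
Total t = Σ t_i = 22463 days = 61.50 years.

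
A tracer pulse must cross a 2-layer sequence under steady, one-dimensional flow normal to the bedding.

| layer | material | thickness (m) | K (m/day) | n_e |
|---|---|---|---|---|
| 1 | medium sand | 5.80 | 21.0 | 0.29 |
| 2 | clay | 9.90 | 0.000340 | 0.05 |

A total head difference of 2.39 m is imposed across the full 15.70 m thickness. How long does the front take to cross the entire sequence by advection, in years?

With flow normal to the layers, continuity requires the same specific discharge q through every layer.
Σ(b_i/K_i) = 5.80/21.0 + 9.90/0.000340 = 29118 d.
q = Δh / Σ(b_i/K_i) = 2.39 / 29118 = 8.208e-05 m/day.
In each layer the seepage velocity is v_i = q/n_i, so the layer transit time is t_i = b_i·n_i / q:
  layer 1 (medium sand): t_1 = 5.80 × 0.29 / 8.208e-05 = 20492 d
  layer 2 (clay): t_2 = 9.90 × 0.05 / 8.208e-05 = 6031 d
Total t = Σ t_i = 26523 days = 72.62 years.

72.6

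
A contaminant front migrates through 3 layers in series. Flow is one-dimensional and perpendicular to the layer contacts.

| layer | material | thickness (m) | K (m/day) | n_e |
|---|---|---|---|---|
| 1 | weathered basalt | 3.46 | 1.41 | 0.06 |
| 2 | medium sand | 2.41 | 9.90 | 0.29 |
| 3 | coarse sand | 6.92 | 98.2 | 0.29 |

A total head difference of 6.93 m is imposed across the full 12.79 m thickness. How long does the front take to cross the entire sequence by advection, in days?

1.16

With flow normal to the layers, continuity requires the same specific discharge q through every layer.
Σ(b_i/K_i) = 3.46/1.41 + 2.41/9.90 + 6.92/98.2 = 2.768 d.
q = Δh / Σ(b_i/K_i) = 6.93 / 2.768 = 2.504 m/day.
In each layer the seepage velocity is v_i = q/n_i, so the layer transit time is t_i = b_i·n_i / q:
  layer 1 (weathered basalt): t_1 = 3.46 × 0.06 / 2.504 = 0.08291 d
  layer 2 (medium sand): t_2 = 2.41 × 0.29 / 2.504 = 0.2791 d
  layer 3 (coarse sand): t_3 = 6.92 × 0.29 / 2.504 = 0.8015 d
Total t = Σ t_i = 1.164 days.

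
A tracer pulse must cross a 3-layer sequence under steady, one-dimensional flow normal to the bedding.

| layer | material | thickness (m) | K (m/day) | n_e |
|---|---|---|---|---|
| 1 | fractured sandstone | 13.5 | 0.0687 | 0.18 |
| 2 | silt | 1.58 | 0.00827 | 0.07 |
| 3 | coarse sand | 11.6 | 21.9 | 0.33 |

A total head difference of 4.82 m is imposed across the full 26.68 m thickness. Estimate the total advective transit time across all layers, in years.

1.40

With flow normal to the layers, continuity requires the same specific discharge q through every layer.
Σ(b_i/K_i) = 13.5/0.0687 + 1.58/0.00827 + 11.6/21.9 = 388.1 d.
q = Δh / Σ(b_i/K_i) = 4.82 / 388.1 = 0.01242 m/day.
In each layer the seepage velocity is v_i = q/n_i, so the layer transit time is t_i = b_i·n_i / q:
  layer 1 (fractured sandstone): t_1 = 13.5 × 0.18 / 0.01242 = 195.7 d
  layer 2 (silt): t_2 = 1.58 × 0.07 / 0.01242 = 8.905 d
  layer 3 (coarse sand): t_3 = 11.6 × 0.33 / 0.01242 = 308.2 d
Total t = Σ t_i = 512.8 days = 1.404 years.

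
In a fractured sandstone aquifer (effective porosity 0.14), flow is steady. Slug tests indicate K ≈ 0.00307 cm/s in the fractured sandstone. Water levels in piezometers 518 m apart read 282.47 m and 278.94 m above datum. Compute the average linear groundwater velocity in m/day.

0.129

Convert K: 0.00307 cm/s × 864 = 2.652 m/day.
Hydraulic gradient i = (282.47 − 278.94) / 518 = 3.53 / 518 = 0.006815.
Darcy flux q = K · i = 2.652 × 0.006815 = 0.01808 m/day.
Seepage velocity v = q / n_e = 0.01808 / 0.14 = 0.1291 m/day.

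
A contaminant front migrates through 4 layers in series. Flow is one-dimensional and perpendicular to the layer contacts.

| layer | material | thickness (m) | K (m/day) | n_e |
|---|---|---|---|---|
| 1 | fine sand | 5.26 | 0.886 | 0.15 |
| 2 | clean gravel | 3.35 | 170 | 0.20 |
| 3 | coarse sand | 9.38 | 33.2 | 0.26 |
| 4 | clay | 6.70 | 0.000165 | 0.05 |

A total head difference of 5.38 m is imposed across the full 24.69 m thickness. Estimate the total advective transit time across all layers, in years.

87.5

With flow normal to the layers, continuity requires the same specific discharge q through every layer.
Σ(b_i/K_i) = 5.26/0.886 + 3.35/170 + 9.38/33.2 + 6.70/0.000165 = 40612 d.
q = Δh / Σ(b_i/K_i) = 5.38 / 40612 = 0.0001325 m/day.
In each layer the seepage velocity is v_i = q/n_i, so the layer transit time is t_i = b_i·n_i / q:
  layer 1 (fine sand): t_1 = 5.26 × 0.15 / 0.0001325 = 5956 d
  layer 2 (clean gravel): t_2 = 3.35 × 0.20 / 0.0001325 = 5058 d
  layer 3 (coarse sand): t_3 = 9.38 × 0.26 / 0.0001325 = 18410 d
  layer 4 (clay): t_4 = 6.70 × 0.05 / 0.0001325 = 2529 d
Total t = Σ t_i = 31952 days = 87.48 years.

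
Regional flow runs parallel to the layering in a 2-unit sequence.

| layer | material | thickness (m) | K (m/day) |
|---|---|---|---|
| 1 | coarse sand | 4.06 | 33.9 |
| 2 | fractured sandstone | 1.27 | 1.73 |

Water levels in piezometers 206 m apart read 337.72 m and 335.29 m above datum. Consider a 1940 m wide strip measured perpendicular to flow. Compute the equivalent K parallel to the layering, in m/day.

Flow is parallel to layering, so each bed carries its own Darcy discharge and the transmissivities add.
Σ(K_i·b_i) = 33.9×4.06 + 1.73×1.27 = 139.8 m²/day.
Total thickness b = 5.330 m, so K_eq = Σ(K_i·b_i)/b = 26.23 m/day.

26.2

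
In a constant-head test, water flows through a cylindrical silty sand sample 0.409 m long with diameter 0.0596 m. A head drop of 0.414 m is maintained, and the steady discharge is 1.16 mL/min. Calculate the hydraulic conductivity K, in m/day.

Cross-sectional area A = π·(d/2)² = π × (0.0596/2)² = 0.002790 m².
Convert discharge: 1.16 mL/min = 1.933e-08 m³/s.
Darcy's law rearranged: K = Q·L / (A·Δh) = 1.933e-08 × 0.409 / (0.002790 × 0.414) = 6.846e-06 m/s = 0.5915 m/day.

0.592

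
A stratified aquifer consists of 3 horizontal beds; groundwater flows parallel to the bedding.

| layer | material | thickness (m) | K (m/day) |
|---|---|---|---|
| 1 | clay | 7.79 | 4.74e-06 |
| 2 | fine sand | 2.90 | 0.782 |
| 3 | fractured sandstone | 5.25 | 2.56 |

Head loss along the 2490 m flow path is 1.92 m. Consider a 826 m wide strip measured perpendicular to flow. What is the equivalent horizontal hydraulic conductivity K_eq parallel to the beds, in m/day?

0.985

Flow is parallel to layering, so each bed carries its own Darcy discharge and the transmissivities add.
Σ(K_i·b_i) = 4.74e-06×7.79 + 0.782×2.90 + 2.56×5.25 = 15.71 m²/day.
Total thickness b = 15.94 m, so K_eq = Σ(K_i·b_i)/b = 0.9854 m/day.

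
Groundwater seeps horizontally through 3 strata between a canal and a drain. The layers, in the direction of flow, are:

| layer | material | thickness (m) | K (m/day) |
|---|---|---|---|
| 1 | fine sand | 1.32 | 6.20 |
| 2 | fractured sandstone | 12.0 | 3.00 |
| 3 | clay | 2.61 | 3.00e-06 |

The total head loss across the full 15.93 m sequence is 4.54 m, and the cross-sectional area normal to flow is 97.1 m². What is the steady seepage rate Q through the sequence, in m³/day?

Flow is perpendicular to layering, so the layers act in series and the equivalent K is the thickness-weighted harmonic mean.
Total thickness L = 1.32 + 12.0 + 2.61 = 15.93 m.
Σ(b_i/K_i) = 1.32/6.20 + 12.0/3.00 + 2.61/3.00e-06 = 8.700e+05 d.
K_eq = L / Σ(b_i/K_i) = 15.93 / 8.700e+05 = 1.831e-05 m/day.
Q = K_eq · A · (Δh/L) = 1.831e-05 × 97.1 × (4.54/15.93) = 0.0005067 m³/day.

0.000507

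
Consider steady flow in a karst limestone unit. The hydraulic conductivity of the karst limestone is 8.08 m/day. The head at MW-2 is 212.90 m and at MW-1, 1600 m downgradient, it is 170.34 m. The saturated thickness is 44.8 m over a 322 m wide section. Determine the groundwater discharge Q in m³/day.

Cross-sectional area A = 322 × 44.8 = 14426 m².
Hydraulic gradient i = (212.90 − 170.34) / 1600 = 42.56 / 1600 = 0.02660.
Darcy's law: Q = K · A · i = 8.080 × 14426 × 0.02660 = 3100 m³/day.

3100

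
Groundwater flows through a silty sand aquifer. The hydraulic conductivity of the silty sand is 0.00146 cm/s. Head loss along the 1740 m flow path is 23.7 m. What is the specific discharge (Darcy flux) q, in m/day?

0.0172

Convert K: 0.00146 cm/s × 864 = 1.261 m/day.
Hydraulic gradient i = Δh / L = 23.7 / 1740 = 0.01362.
Specific discharge q = K · i = 1.261 × 0.01362 = 0.01718 m/day.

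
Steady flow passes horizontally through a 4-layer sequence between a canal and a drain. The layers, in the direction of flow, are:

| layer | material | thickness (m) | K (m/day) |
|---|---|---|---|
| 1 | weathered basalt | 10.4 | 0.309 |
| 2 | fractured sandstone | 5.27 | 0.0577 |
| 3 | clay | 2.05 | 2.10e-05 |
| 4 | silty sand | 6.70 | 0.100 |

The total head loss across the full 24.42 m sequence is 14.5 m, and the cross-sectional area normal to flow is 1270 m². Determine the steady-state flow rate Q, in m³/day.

Flow is perpendicular to layering, so the layers act in series and the equivalent K is the thickness-weighted harmonic mean.
Total thickness L = 10.4 + 5.27 + 2.05 + 6.70 = 24.42 m.
Σ(b_i/K_i) = 10.4/0.309 + 5.27/0.0577 + 2.05/2.10e-05 + 6.70/0.100 = 97811 d.
K_eq = L / Σ(b_i/K_i) = 24.42 / 97811 = 0.0002497 m/day.
Q = K_eq · A · (Δh/L) = 0.0002497 × 1270 × (14.5/24.42) = 0.1883 m³/day.

0.188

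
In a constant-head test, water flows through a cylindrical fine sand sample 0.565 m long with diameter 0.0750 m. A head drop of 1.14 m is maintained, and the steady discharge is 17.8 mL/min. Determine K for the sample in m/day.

Cross-sectional area A = π·(d/2)² = π × (0.0750/2)² = 0.004418 m².
Convert discharge: 17.8 mL/min = 2.967e-07 m³/s.
Darcy's law rearranged: K = Q·L / (A·Δh) = 2.967e-07 × 0.565 / (0.004418 × 1.14) = 3.328e-05 m/s = 2.876 m/day.

2.88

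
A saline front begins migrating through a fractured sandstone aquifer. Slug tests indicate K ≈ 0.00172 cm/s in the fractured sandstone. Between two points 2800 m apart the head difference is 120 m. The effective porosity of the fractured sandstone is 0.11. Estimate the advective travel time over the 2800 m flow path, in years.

Convert K: 0.00172 cm/s × 864 = 1.486 m/day.
Hydraulic gradient i = Δh / L = 120 / 2800 = 0.04286.
Darcy flux q = K · i = 1.486 × 0.04286 = 0.06369 m/day.
Seepage velocity v = q / n_e = 0.06369 / 0.11 = 0.5790 m/day.
Travel time t = L / v = 2800 / 0.5790 = 4836 days = 13.24 years.

13.2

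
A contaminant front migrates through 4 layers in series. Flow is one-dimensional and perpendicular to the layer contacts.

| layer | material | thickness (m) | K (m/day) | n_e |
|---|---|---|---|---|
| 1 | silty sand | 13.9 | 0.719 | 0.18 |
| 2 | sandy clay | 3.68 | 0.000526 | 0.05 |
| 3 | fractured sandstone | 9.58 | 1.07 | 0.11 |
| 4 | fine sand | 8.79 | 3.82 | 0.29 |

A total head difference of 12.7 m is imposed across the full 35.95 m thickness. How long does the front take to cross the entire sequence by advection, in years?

With flow normal to the layers, continuity requires the same specific discharge q through every layer.
Σ(b_i/K_i) = 13.9/0.719 + 3.68/0.000526 + 9.58/1.07 + 8.79/3.82 = 7027 d.
q = Δh / Σ(b_i/K_i) = 12.7 / 7027 = 0.001807 m/day.
In each layer the seepage velocity is v_i = q/n_i, so the layer transit time is t_i = b_i·n_i / q:
  layer 1 (silty sand): t_1 = 13.9 × 0.18 / 0.001807 = 1384 d
  layer 2 (sandy clay): t_2 = 3.68 × 0.05 / 0.001807 = 101.8 d
  layer 3 (fractured sandstone): t_3 = 9.58 × 0.11 / 0.001807 = 583.1 d
  layer 4 (fine sand): t_4 = 8.79 × 0.29 / 0.001807 = 1410 d
Total t = Σ t_i = 3480 days = 9.527 years.

9.53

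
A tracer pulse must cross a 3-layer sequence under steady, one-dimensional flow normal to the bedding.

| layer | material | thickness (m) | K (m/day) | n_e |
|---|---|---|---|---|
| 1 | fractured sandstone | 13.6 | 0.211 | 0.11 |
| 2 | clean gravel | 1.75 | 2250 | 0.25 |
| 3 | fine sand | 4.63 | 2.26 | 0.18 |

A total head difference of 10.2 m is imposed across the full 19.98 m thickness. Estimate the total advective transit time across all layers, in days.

With flow normal to the layers, continuity requires the same specific discharge q through every layer.
Σ(b_i/K_i) = 13.6/0.211 + 1.75/2250 + 4.63/2.26 = 66.50 d.
q = Δh / Σ(b_i/K_i) = 10.2 / 66.50 = 0.1534 m/day.
In each layer the seepage velocity is v_i = q/n_i, so the layer transit time is t_i = b_i·n_i / q:
  layer 1 (fractured sandstone): t_1 = 13.6 × 0.11 / 0.1534 = 9.754 d
  layer 2 (clean gravel): t_2 = 1.75 × 0.25 / 0.1534 = 2.853 d
  layer 3 (fine sand): t_3 = 4.63 × 0.18 / 0.1534 = 5.434 d
Total t = Σ t_i = 18.04 days.

18.0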